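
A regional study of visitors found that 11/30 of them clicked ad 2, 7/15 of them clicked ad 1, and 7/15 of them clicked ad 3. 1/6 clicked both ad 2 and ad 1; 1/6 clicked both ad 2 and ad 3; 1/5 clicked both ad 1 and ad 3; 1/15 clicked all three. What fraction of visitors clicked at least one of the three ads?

5/6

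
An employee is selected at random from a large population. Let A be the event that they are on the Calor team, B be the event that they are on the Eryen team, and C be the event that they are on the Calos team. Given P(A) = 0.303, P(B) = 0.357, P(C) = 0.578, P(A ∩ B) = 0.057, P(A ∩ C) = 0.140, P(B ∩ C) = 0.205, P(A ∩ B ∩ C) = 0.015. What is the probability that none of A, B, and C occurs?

0.149

Apply inclusion-exclusion:
P(A ∪ B ∪ C) = 0.303 + 0.357 + 0.578 − 0.057 − 0.140 − 0.205 + 0.015 = 0.851
P(none) = 1 − 0.851 = 0.149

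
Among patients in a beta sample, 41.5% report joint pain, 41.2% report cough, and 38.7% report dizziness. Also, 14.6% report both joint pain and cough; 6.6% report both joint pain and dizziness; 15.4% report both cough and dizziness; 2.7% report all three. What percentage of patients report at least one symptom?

87.5%

Apply inclusion-exclusion:
P(≥1) = 41.5 + 41.2 + 38.7 − 14.6 − 6.6 − 15.4 + 2.7 = 87.5%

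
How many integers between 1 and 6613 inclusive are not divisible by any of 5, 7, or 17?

Using inclusion–exclusion:
floor(6613/5) + floor(6613/7) + floor(6613/17) − floor(6613/35) − floor(6613/85) − floor(6613/119) + floor(6613/595) = 1322 + 944 + 389 − 188 − 77 − 55 + 11 = 2346
6613 − 2346 = 4267

4267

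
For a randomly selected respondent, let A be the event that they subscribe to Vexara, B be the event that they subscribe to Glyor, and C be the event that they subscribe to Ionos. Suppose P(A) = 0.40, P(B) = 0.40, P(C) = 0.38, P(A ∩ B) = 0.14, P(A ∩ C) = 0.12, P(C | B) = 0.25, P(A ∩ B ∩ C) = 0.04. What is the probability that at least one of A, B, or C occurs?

P(B ∩ C) = P(B)·P(C|B) = 0.40 × 0.25 = 0.10
P(A ∪ B ∪ C) = 0.40 + 0.40 + 0.38 − 0.14 − 0.12 − 0.10 + 0.04 = 0.86

0.86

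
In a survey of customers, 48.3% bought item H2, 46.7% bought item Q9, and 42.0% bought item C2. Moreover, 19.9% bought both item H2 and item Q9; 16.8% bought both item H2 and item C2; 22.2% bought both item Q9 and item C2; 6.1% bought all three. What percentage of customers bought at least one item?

84.2%

P(at least one) = 48.3 + 46.7 + 42.0 − 19.9 − 16.8 − 22.2 + 6.1 = 84.2%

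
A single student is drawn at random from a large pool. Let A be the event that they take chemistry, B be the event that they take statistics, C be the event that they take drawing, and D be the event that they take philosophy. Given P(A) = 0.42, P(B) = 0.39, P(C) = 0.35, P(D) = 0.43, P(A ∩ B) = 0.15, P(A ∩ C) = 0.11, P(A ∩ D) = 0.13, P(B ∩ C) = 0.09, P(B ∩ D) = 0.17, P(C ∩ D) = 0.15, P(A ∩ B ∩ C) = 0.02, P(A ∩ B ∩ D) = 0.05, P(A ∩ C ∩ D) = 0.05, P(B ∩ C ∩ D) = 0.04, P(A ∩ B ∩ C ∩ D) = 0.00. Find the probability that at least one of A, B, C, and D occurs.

P(A ∪ B ∪ C ∪ D) = 0.42 + 0.39 + 0.35 + 0.43 − 0.15 − 0.11 − 0.13 − 0.09 − 0.17 − 0.15 + 0.02 + 0.05 + 0.05 + 0.04 − 0.00 = 0.95

0.95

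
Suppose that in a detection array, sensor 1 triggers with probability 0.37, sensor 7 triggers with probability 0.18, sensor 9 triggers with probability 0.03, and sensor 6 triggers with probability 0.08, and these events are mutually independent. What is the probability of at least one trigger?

Since the events are independent, P(none) is the product of the individual non-occurrence probabilities.
P(none) = (1 − 0.37) × (1 − 0.18) × (1 − 0.03) × (1 − 0.08) = 0.63 × 0.82 × 0.97 × 0.92 = 0.46101384
P(at least one) = 1 − 0.46101384 = 0.53898616

0.53898616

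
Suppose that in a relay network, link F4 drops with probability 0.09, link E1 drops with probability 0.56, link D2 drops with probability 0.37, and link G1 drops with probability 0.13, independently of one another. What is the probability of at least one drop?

0.78054076

Independence gives P(none) = ∏(1 − pᵢ).
P(none) = (1 − 0.09) × (1 − 0.56) × (1 − 0.37) × (1 − 0.13) = 0.91 × 0.44 × 0.63 × 0.87 = 0.21945924
P(at least one) = 1 − 0.21945924 = 0.78054076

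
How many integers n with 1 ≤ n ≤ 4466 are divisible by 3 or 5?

2084

By inclusion–exclusion:
⌊4466/3⌋ + ⌊4466/5⌋ − ⌊4466/15⌋ = 1488 + 893 − 297 = 2084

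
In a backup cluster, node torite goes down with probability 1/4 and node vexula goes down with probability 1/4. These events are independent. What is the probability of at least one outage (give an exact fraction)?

7/16

P(none) = (1 − 1/4) × (1 − 1/4) = 3/4 × 3/4 = 9/16
P(at least one) = 1 − 9/16 = 7/16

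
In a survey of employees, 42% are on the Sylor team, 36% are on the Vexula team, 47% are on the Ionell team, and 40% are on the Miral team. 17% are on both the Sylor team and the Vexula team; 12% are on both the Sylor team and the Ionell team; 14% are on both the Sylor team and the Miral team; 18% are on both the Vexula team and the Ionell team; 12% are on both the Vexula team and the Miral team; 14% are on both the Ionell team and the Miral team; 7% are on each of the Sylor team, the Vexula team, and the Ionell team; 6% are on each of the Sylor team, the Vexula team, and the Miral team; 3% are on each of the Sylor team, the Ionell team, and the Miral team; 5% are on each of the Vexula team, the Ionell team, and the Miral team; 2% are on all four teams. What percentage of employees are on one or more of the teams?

P(≥1) = 42 + 36 + 47 + 40 − 17 − 12 − 14 − 18 − 12 − 14 + 7 + 6 + 3 + 5 − 2 = 97%

97%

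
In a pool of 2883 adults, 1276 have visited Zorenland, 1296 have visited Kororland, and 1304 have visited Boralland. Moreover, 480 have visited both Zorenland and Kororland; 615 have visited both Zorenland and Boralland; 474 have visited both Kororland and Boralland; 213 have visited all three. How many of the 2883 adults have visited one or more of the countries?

Apply inclusion-exclusion:
N(≥1) = 1276 + 1296 + 1304 − 480 − 615 − 474 + 213 = 2520

2520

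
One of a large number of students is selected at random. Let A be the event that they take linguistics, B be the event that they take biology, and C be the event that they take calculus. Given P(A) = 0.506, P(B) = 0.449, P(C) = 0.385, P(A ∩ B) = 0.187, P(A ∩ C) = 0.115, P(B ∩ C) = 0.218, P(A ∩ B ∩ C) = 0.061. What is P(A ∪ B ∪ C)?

P(A ∪ B ∪ C) = 0.506 + 0.449 + 0.385 − 0.187 − 0.115 − 0.218 + 0.061 = 0.881

0.881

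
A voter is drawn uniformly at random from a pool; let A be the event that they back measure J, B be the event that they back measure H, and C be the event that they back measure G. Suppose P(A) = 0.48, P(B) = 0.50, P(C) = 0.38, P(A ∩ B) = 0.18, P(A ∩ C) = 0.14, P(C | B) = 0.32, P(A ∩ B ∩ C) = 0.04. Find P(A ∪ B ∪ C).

P(B ∩ C) = P(B)·P(C|B) = 0.50 × 0.32 = 0.16
By inclusion–exclusion:
P(A ∪ B ∪ C) = 0.48 + 0.50 + 0.38 − 0.18 − 0.14 − 0.16 + 0.04 = 0.92

0.92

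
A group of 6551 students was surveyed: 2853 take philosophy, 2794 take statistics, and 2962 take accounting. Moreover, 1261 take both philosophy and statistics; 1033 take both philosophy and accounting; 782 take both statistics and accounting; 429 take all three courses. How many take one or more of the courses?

5962

By inclusion-exclusion,
|at least one| = 2853 + 2794 + 2962 − 1261 − 1033 − 782 + 429 = 5962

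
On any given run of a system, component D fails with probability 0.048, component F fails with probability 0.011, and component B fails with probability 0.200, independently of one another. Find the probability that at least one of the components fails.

P(none) = (1 − 0.048) × (1 − 0.011) × (1 − 0.200) = 0.952 × 0.989 × 0.800 = 0.7532224
P(at least one) = 1 − 0.7532224 = 0.2467776

0.2467776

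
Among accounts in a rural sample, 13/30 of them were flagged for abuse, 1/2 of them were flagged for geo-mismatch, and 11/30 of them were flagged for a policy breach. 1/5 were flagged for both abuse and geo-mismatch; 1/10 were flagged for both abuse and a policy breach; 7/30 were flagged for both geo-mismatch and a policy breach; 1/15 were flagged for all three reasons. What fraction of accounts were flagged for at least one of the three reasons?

By inclusion–exclusion:
P(union) = 13/30 + 1/2 + 11/30 − 1/5 − 1/10 − 7/30 + 1/15 = 5/6

5/6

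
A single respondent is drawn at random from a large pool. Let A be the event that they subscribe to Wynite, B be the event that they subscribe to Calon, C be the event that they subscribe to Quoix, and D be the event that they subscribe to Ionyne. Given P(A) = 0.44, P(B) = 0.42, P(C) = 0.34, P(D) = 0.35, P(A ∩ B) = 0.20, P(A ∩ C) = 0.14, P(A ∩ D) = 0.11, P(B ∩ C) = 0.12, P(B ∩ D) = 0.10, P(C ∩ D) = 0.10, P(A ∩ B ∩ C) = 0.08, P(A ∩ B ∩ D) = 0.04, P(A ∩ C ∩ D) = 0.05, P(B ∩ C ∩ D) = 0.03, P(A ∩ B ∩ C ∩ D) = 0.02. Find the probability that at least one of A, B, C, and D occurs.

0.96

Using inclusion–exclusion:
P(A ∪ B ∪ C ∪ D) = 0.44 + 0.42 + 0.34 + 0.35 − 0.20 − 0.14 − 0.11 − 0.12 − 0.10 − 0.10 + 0.08 + 0.04 + 0.05 + 0.03 − 0.02 = 0.96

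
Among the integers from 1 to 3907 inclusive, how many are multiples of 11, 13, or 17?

355 + 300 + 229 − 27 − 20 − 17 + 1 = 821

821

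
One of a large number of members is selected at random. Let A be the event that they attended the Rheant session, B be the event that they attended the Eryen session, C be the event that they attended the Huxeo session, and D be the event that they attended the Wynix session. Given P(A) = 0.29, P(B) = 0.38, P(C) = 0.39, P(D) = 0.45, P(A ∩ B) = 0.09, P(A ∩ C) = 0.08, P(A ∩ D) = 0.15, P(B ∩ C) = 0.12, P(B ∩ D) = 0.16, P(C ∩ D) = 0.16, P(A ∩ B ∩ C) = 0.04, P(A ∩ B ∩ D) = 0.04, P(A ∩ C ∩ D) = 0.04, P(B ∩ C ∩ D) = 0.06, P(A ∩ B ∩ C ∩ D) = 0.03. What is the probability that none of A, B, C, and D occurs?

P(A ∪ B ∪ C ∪ D) = 0.29 + 0.38 + 0.39 + 0.45 − 0.09 − 0.08 − 0.15 − 0.12 − 0.16 − 0.16 + 0.04 + 0.04 + 0.04 + 0.06 − 0.03 = 0.90
P(none) = 1 − 0.90 = 0.10

0.10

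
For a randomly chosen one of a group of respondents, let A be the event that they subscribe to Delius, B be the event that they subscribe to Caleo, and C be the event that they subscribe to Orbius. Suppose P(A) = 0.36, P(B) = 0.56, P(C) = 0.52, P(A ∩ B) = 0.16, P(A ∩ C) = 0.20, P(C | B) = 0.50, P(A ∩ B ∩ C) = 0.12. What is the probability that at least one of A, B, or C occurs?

0.92

P(B ∩ C) = P(B)·P(C|B) = 0.56 × 0.50 = 0.28
P(A ∪ B ∪ C) = 0.36 + 0.56 + 0.52 − 0.16 − 0.20 − 0.28 + 0.12 = 0.92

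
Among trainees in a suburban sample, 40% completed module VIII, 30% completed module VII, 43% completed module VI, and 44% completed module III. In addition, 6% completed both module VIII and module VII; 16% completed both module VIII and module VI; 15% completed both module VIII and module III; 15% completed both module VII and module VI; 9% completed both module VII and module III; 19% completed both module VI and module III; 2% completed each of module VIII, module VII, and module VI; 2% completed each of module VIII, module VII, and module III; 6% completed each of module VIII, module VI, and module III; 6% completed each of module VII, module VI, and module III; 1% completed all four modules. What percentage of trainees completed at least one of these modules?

92%

By inclusion-exclusion,
P(≥1) = 40 + 30 + 43 + 44 − 6 − 16 − 15 − 15 − 9 − 19 + 2 + 2 + 6 + 6 − 1 = 92%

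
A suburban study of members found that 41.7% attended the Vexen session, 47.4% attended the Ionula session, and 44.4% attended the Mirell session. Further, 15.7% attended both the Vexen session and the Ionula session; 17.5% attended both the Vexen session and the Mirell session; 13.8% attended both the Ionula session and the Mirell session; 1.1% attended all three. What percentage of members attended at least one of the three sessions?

87.6%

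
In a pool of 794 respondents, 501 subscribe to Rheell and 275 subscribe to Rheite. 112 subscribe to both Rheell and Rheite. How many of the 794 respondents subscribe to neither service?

|at least one| = 501 + 275 − 112 = 664
None: 794 − 664 = 130

130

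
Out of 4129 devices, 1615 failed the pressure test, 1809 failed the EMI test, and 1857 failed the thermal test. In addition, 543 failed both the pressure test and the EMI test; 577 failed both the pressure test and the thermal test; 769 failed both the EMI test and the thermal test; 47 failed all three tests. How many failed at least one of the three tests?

|at least one| = 1615 + 1809 + 1857 − 543 − 577 − 769 + 47 = 3439

3439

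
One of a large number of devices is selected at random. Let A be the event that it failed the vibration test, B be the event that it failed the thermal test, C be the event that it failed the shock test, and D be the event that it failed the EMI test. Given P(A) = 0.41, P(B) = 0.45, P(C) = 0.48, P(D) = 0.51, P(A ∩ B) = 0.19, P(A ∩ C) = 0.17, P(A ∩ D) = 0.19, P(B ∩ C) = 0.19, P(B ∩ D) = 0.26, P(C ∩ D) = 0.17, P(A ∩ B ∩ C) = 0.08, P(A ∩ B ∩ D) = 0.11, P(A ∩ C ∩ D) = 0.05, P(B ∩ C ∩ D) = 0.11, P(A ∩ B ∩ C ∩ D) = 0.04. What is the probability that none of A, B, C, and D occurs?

0.01

P(A ∪ B ∪ C ∪ D) = 0.41 + 0.45 + 0.48 + 0.51 − 0.19 − 0.17 − 0.19 − 0.19 − 0.26 − 0.17 + 0.08 + 0.11 + 0.05 + 0.11 − 0.04 = 0.99
P(none) = 1 − 0.99 = 0.01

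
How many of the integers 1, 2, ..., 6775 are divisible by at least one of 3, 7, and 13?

2258 + 967 + 521 − 322 − 173 − 74 + 24 = 3201

3201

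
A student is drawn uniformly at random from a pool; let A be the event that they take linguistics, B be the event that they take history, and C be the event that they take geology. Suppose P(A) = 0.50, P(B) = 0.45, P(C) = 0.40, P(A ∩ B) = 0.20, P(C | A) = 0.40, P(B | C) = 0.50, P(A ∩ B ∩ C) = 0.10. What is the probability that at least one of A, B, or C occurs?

0.85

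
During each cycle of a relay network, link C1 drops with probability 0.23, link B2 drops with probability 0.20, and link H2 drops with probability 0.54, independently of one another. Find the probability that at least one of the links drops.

0.71664

Since the events are independent, P(none) is the product of the individual non-occurrence probabilities.
P(none) = (1 − 0.23) × (1 − 0.20) × (1 − 0.54) = 0.77 × 0.80 × 0.46 = 0.28336
P(at least one) = 1 − 0.28336 = 0.71664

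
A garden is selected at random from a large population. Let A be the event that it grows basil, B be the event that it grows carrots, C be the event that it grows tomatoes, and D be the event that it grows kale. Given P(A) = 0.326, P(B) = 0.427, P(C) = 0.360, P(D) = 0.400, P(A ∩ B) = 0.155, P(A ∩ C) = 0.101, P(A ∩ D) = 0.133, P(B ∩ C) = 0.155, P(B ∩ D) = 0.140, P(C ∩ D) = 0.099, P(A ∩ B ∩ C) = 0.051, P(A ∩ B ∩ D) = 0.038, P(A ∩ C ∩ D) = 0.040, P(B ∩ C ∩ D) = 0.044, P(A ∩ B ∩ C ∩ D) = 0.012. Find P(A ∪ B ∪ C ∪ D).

P(A ∪ B ∪ C ∪ D) = 0.326 + 0.427 + 0.360 + 0.400 − 0.155 − 0.101 − 0.133 − 0.155 − 0.140 − 0.099 + 0.051 + 0.038 + 0.040 + 0.044 − 0.012 = 0.891

0.891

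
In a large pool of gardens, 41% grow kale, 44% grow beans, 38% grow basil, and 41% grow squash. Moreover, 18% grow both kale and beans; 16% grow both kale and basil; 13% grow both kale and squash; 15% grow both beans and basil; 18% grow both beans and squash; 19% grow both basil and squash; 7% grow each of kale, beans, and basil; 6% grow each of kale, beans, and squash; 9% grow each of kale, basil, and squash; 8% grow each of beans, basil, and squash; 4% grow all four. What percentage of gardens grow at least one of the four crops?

91%

Apply inclusion-exclusion:
P(union) = 41 + 44 + 38 + 41 − 18 − 16 − 13 − 15 − 18 − 19 + 7 + 6 + 9 + 8 − 4 = 91%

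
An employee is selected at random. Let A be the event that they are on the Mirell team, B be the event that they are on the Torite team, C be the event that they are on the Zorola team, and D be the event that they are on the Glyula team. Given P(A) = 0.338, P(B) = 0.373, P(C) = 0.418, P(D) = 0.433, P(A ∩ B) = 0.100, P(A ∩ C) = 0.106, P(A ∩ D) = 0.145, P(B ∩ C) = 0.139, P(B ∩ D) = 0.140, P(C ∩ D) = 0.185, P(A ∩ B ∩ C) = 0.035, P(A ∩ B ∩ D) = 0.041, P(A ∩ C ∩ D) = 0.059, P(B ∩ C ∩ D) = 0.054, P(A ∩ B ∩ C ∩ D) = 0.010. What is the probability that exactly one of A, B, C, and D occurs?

Using the inclusion–exclusion count for exactly one event:
P(exactly one) = 0.338 + 0.373 + 0.418 + 0.433 − 2·0.100 − 2·0.106 − 2·0.145 − 2·0.139 − 2·0.140 − 2·0.185 + 3·0.035 + 3·0.041 + 3·0.059 + 3·0.054 − 4·0.010 = 0.459

0.459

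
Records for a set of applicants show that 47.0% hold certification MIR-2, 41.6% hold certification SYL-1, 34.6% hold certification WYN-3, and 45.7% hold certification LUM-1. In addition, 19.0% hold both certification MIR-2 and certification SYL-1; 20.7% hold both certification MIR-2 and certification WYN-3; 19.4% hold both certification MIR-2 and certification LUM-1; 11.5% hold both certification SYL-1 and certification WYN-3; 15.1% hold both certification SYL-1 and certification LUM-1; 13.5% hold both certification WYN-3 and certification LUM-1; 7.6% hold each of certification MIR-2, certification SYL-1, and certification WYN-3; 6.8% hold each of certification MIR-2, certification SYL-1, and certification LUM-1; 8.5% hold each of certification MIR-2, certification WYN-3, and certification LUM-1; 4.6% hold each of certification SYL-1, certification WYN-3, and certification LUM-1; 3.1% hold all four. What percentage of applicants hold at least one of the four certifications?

94.1%

P(at least one) = 47.0 + 41.6 + 34.6 + 45.7 − 19.0 − 20.7 − 19.4 − 11.5 − 15.1 − 13.5 + 7.6 + 6.8 + 8.5 + 4.6 − 3.1 = 94.1%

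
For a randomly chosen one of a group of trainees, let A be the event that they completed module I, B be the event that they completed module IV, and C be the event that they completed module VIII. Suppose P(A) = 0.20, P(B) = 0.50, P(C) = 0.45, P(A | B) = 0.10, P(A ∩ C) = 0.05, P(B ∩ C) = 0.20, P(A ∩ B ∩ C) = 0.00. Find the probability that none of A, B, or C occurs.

0.15

P(A ∩ B) = P(B)·P(A|B) = 0.50 × 0.10 = 0.05
Apply inclusion-exclusion:
P(A ∪ B ∪ C) = 0.20 + 0.50 + 0.45 − 0.05 − 0.05 − 0.20 + 0.00 = 0.85
P(none) = 1 − 0.85 = 0.15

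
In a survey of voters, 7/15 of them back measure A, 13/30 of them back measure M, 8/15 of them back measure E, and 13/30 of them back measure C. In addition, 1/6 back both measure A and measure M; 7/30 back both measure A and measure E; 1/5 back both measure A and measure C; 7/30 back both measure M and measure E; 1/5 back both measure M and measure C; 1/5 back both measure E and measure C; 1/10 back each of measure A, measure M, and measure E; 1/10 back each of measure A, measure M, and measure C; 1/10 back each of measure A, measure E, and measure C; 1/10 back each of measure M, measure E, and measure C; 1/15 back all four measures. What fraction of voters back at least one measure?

29/30

Apply inclusion-exclusion:
P(≥1) = 7/15 + 13/30 + 8/15 + 13/30 − 1/6 − 7/30 − 1/5 − 7/30 − 1/5 − 1/5 + 1/10 + 1/10 + 1/10 + 1/10 − 1/15 = 29/30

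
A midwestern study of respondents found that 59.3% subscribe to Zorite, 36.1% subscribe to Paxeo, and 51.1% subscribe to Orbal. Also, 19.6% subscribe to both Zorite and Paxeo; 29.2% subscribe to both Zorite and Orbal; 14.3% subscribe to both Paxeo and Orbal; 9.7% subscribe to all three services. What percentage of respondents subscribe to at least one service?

93.1%

Inclusion–exclusion gives
P(at least one) = 59.3 + 36.1 + 51.1 − 19.6 − 29.2 − 14.3 + 9.7 = 93.1%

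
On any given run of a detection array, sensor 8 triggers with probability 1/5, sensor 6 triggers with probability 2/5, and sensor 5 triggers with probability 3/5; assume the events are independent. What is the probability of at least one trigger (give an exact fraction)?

101/125

P(none) = (1 − 1/5) × (1 − 2/5) × (1 − 3/5) = 4/5 × 3/5 × 2/5 = 24/125
P(at least one) = 1 − 24/125 = 101/125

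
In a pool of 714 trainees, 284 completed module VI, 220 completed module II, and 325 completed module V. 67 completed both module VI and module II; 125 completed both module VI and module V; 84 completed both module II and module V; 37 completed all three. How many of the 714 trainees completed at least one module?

590

Inclusion–exclusion gives
|union| = 284 + 220 + 325 − 67 − 125 − 84 + 37 = 590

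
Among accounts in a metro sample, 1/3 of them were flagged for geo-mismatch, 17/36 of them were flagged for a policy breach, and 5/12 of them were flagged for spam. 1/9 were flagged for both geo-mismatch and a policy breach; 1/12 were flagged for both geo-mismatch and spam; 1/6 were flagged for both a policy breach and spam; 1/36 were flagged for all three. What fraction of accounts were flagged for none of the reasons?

P(at least one) = 1/3 + 17/36 + 5/12 − 1/9 − 1/12 − 1/6 + 1/36 = 8/9
P(none) = 1 − 8/9 = 1/9

1/9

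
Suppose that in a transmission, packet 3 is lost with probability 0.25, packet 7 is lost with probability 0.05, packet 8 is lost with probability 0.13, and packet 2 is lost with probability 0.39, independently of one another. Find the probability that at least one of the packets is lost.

P(none) = (1 − 0.25) × (1 − 0.05) × (1 − 0.13) × (1 − 0.39) = 0.75 × 0.95 × 0.87 × 0.61 = 0.37812375
P(at least one) = 1 − 0.37812375 = 0.62187625

0.62187625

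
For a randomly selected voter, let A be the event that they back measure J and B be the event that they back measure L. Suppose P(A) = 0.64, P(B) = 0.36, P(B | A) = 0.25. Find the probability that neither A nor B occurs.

P(A ∩ B) = P(A)·P(B|A) = 0.64 × 0.25 = 0.16
P(A ∪ B) = 0.64 + 0.36 − 0.16 = 0.84
P(none) = 1 − 0.84 = 0.16

0.16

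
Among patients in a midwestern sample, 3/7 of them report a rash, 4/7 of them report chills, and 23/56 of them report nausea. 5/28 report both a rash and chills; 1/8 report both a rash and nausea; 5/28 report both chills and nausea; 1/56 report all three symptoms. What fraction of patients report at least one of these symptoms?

P(at least one) = 3/7 + 4/7 + 23/56 − 5/28 − 1/8 − 5/28 + 1/56 = 53/56

53/56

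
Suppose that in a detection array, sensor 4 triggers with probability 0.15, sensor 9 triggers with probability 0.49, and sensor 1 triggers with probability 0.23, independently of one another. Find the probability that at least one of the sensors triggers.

P(none) = (1 − 0.15) × (1 − 0.49) × (1 − 0.23) = 0.85 × 0.51 × 0.77 = 0.333795
P(at least one) = 1 − 0.333795 = 0.666205

0.666205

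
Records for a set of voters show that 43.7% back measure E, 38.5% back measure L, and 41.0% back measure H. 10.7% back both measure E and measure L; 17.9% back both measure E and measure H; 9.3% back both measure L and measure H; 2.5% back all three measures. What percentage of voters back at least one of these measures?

87.8%

P(at least one) = 43.7 + 38.5 + 41.0 − 10.7 − 17.9 − 9.3 + 2.5 = 87.8%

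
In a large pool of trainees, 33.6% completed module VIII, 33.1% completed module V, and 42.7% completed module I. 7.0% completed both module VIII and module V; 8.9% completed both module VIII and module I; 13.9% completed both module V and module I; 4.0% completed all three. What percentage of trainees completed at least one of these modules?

83.6%

Using inclusion–exclusion:
P(≥1) = 33.6 + 33.1 + 42.7 − 7.0 − 8.9 − 13.9 + 4.0 = 83.6%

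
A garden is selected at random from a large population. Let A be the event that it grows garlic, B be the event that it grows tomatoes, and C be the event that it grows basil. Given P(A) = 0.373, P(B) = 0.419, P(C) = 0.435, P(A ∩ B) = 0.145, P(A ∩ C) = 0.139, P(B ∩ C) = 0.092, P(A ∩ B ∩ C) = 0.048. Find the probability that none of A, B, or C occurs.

0.101

By inclusion-exclusion,
P(A ∪ B ∪ C) = 0.373 + 0.419 + 0.435 − 0.145 − 0.139 − 0.092 + 0.048 = 0.899
P(none) = 1 − 0.899 = 0.101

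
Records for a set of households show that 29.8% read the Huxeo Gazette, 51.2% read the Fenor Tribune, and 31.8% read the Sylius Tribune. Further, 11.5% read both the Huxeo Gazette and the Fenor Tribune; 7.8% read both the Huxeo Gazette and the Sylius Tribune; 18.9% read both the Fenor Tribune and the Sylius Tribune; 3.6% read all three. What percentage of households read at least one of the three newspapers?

78.2%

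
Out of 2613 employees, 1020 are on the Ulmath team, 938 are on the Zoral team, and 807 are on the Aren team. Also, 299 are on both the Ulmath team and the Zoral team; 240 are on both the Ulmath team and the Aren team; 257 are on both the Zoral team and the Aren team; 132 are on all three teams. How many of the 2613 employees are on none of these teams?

512

|at least one| = 1020 + 938 + 807 − 299 − 240 − 257 + 132 = 2101
None: 2613 − 2101 = 512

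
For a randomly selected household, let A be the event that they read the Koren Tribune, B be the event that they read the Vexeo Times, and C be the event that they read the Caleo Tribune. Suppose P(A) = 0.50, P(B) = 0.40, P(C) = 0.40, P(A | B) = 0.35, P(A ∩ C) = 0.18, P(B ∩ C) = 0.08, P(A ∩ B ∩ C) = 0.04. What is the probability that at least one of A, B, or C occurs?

P(A ∩ B) = P(B)·P(A|B) = 0.40 × 0.35 = 0.14
Using inclusion–exclusion:
P(A ∪ B ∪ C) = 0.50 + 0.40 + 0.40 − 0.14 − 0.18 − 0.08 + 0.04 = 0.94

0.94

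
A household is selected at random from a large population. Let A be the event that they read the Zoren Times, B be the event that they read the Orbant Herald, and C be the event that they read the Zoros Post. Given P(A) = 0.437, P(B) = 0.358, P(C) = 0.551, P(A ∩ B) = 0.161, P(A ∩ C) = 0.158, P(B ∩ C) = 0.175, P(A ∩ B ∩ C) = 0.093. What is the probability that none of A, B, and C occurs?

Using inclusion–exclusion:
P(A ∪ B ∪ C) = 0.437 + 0.358 + 0.551 − 0.161 − 0.158 − 0.175 + 0.093 = 0.945
P(none) = 1 − 0.945 = 0.055

0.055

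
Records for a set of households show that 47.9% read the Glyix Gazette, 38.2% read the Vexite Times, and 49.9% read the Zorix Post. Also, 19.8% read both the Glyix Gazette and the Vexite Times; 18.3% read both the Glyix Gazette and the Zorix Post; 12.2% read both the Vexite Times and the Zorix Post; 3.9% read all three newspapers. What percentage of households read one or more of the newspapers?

89.6%

P(≥1) = 47.9 + 38.2 + 49.9 − 19.8 − 18.3 − 12.2 + 3.9 = 89.6%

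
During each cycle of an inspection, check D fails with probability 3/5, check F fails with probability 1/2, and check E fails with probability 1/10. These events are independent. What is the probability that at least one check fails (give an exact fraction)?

41/50

Independence gives P(none) = ∏(1 − pᵢ).
P(none) = (1 − 3/5) × (1 − 1/2) × (1 − 1/10) = 2/5 × 1/2 × 9/10 = 9/50
P(at least one) = 1 − 9/50 = 41/50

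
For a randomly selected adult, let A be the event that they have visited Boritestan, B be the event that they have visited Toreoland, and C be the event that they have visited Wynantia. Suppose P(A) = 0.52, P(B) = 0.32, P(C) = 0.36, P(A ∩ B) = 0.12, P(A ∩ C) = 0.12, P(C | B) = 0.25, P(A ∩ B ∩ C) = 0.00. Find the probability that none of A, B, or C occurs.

P(B ∩ C) = P(B)·P(C|B) = 0.32 × 0.25 = 0.08
Inclusion–exclusion gives
P(A ∪ B ∪ C) = 0.52 + 0.32 + 0.36 − 0.12 − 0.12 − 0.08 + 0.00 = 0.88
P(none) = 1 − 0.88 = 0.12

0.12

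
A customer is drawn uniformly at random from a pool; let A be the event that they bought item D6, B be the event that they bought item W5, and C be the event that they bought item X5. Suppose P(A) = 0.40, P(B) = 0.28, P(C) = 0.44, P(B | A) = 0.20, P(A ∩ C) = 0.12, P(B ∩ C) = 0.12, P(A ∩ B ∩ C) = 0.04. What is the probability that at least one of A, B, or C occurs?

0.84

P(A ∩ B) = P(A)·P(B|A) = 0.40 × 0.20 = 0.08
P(A ∪ B ∪ C) = 0.40 + 0.28 + 0.44 − 0.08 − 0.12 − 0.12 + 0.04 = 0.84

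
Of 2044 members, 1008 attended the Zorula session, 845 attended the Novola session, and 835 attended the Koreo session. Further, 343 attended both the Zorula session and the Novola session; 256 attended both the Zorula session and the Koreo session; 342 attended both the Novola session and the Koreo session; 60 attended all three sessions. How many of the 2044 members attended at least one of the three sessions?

Inclusion–exclusion gives
|union| = 1008 + 845 + 835 − 343 − 256 − 342 + 60 = 1807

1807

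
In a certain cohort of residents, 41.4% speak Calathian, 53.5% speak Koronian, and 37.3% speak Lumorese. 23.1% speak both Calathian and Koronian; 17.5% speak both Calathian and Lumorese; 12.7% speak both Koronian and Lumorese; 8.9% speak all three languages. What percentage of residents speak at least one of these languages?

87.8%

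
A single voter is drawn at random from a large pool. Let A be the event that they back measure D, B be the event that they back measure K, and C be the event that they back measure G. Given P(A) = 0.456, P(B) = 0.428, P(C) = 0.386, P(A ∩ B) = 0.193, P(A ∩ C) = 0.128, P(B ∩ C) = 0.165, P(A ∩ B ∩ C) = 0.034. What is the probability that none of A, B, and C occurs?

P(A ∪ B ∪ C) = 0.456 + 0.428 + 0.386 − 0.193 − 0.128 − 0.165 + 0.034 = 0.818
P(none) = 1 − 0.818 = 0.182

0.182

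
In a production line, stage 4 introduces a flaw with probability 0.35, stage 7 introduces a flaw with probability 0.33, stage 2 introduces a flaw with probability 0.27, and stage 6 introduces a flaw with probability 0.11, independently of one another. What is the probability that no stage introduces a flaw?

0.28294435

P(none) = (1 − 0.35) × (1 − 0.33) × (1 − 0.27) × (1 − 0.11) = 0.65 × 0.67 × 0.73 × 0.89 = 0.28294435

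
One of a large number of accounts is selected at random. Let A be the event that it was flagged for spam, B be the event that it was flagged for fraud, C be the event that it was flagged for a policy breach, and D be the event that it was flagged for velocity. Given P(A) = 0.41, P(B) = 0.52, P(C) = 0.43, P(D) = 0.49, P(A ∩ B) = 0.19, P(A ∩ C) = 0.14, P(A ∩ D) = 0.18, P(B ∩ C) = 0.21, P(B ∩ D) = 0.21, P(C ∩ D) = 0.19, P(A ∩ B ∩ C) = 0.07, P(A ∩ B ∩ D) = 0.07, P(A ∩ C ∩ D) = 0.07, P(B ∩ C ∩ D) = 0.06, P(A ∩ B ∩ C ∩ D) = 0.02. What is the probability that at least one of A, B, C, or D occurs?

P(A ∪ B ∪ C ∪ D) = 0.41 + 0.52 + 0.43 + 0.49 − 0.19 − 0.14 − 0.18 − 0.21 − 0.21 − 0.19 + 0.07 + 0.07 + 0.07 + 0.06 − 0.02 = 0.98

0.98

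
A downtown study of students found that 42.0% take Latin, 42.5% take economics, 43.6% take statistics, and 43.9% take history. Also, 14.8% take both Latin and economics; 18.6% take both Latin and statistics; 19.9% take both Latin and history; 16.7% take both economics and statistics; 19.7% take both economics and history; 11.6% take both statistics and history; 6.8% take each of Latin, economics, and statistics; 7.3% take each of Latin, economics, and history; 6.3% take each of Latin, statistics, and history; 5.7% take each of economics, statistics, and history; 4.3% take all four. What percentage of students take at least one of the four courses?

P(≥1) = 42.0 + 42.5 + 43.6 + 43.9 − 14.8 − 18.6 − 19.9 − 16.7 − 19.7 − 11.6 + 6.8 + 7.3 + 6.3 + 5.7 − 4.3 = 92.5%

92.5%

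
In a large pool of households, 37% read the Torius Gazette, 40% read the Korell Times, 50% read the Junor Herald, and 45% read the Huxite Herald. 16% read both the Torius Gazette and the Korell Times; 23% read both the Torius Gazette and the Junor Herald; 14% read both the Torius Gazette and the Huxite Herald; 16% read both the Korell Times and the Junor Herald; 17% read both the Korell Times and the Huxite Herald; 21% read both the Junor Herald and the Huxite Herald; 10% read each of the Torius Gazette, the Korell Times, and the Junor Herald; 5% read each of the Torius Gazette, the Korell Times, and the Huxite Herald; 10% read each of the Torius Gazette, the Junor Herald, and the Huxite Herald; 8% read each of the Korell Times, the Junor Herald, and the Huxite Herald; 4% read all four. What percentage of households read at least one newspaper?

By inclusion–exclusion:
P(union) = 37 + 40 + 50 + 45 − 16 − 23 − 14 − 16 − 17 − 21 + 10 + 5 + 10 + 8 − 4 = 94%

94%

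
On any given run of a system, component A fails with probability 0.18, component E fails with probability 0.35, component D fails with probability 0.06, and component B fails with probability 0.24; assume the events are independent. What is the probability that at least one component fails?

P(none) = (1 − 0.18) × (1 − 0.35) × (1 − 0.06) × (1 − 0.24) = 0.82 × 0.65 × 0.94 × 0.76 = 0.3807752
P(at least one) = 1 − 0.3807752 = 0.6192248

0.6192248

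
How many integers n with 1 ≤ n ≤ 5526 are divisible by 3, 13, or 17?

2326

1842 + 425 + 325 − 141 − 108 − 25 + 8 = 2326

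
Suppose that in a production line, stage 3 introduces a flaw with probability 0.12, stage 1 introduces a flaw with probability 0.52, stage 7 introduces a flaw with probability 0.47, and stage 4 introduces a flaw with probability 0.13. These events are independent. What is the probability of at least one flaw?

0.80523136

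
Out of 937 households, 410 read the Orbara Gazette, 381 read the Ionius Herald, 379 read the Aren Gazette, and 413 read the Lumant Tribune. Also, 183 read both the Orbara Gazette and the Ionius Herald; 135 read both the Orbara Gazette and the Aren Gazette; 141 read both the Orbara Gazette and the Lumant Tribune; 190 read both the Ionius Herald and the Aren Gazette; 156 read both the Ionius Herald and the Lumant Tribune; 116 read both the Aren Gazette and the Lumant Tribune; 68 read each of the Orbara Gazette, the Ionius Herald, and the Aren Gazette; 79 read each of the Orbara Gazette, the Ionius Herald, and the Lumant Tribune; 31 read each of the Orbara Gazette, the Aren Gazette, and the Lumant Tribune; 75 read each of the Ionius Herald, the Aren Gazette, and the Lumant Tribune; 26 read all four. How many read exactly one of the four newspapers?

By inclusion–exclusion (exactly-one form):
N(exactly one) = 410 + 381 + 379 + 413 − 2·183 − 2·135 − 2·141 − 2·190 − 2·156 − 2·116 + 3·68 + 3·79 + 3·31 + 3·75 − 4·26 = 396

396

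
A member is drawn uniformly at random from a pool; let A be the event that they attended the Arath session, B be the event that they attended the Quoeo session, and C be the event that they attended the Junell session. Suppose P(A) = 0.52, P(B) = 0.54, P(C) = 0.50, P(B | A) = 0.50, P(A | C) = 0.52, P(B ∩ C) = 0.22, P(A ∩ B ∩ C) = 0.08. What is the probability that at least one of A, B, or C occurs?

0.90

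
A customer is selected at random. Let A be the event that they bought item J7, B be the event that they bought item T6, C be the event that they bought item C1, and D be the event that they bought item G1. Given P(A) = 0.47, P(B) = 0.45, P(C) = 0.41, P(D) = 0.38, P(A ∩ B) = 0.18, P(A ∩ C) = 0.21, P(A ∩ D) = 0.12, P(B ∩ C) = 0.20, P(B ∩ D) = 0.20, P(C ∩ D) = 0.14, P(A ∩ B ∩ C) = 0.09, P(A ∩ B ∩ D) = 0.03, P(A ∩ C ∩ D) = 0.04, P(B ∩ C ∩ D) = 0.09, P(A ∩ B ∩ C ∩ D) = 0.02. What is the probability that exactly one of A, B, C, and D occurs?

0.28

P(exactly one) = 0.47 + 0.45 + 0.41 + 0.38 − 2·0.18 − 2·0.21 − 2·0.12 − 2·0.20 − 2·0.20 − 2·0.14 + 3·0.09 + 3·0.03 + 3·0.04 + 3·0.09 − 4·0.02 = 0.28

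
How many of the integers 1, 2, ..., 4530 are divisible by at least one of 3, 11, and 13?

1995

1510 + 411 + 348 − 137 − 116 − 31 + 10 = 1995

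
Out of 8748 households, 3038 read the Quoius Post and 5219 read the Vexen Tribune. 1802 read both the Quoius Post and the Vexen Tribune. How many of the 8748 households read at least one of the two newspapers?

|at least one| = 3038 + 5219 − 1802 = 6455

6455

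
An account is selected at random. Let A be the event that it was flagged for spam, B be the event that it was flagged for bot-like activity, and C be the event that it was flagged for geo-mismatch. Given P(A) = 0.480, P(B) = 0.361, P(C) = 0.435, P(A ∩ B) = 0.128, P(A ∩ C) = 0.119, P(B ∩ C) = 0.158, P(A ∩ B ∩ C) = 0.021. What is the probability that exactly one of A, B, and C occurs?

0.529

P(exactly one) = 0.480 + 0.361 + 0.435 − 2·0.128 − 2·0.119 − 2·0.158 + 3·0.021 = 0.529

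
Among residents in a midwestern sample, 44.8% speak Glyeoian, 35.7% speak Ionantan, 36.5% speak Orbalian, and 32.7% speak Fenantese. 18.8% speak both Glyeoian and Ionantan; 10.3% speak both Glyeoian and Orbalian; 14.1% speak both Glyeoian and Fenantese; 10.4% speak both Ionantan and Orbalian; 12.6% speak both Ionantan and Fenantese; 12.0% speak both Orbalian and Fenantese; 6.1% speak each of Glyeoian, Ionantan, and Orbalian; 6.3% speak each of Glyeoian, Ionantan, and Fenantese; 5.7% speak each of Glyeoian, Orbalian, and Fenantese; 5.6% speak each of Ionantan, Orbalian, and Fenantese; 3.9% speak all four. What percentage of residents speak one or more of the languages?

91.3%

P(≥1) = 44.8 + 35.7 + 36.5 + 32.7 − 18.8 − 10.3 − 14.1 − 10.4 − 12.6 − 12.0 + 6.1 + 6.3 + 5.7 + 5.6 − 3.9 = 91.3%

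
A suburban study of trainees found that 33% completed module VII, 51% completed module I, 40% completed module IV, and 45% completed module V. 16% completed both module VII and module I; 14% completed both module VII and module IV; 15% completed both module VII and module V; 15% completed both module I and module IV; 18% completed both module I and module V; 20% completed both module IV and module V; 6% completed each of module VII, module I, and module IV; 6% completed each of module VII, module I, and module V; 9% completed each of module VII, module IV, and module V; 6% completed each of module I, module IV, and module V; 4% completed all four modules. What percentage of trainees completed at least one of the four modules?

P(union) = 33 + 51 + 40 + 45 − 16 − 14 − 15 − 15 − 18 − 20 + 6 + 6 + 9 + 6 − 4 = 94%

94%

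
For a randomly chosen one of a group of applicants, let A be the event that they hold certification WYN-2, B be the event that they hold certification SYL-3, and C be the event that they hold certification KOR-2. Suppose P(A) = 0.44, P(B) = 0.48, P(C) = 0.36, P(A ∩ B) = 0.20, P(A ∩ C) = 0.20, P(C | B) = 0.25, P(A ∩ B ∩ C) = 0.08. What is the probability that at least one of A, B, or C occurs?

0.84

P(B ∩ C) = P(B)·P(C|B) = 0.48 × 0.25 = 0.12
P(A ∪ B ∪ C) = 0.44 + 0.48 + 0.36 − 0.20 − 0.20 − 0.12 + 0.08 = 0.84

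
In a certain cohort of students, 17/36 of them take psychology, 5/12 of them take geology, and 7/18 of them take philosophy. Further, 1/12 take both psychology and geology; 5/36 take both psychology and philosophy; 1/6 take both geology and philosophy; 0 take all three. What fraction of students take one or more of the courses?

Using inclusion–exclusion:
P(≥1) = 17/36 + 5/12 + 7/18 − 1/12 − 5/36 − 1/6 + 0 = 8/9

8/9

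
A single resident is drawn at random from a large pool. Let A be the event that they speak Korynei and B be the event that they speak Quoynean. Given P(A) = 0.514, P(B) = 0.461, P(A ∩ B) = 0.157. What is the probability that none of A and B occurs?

By inclusion-exclusion,
P(A ∪ B) = 0.514 + 0.461 − 0.157 = 0.818
P(none) = 1 − 0.818 = 0.182

0.182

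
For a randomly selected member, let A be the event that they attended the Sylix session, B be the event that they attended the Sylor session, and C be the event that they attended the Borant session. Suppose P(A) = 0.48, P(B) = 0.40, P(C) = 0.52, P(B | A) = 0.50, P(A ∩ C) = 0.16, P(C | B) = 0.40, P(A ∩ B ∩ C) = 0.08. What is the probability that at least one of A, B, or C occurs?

0.92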